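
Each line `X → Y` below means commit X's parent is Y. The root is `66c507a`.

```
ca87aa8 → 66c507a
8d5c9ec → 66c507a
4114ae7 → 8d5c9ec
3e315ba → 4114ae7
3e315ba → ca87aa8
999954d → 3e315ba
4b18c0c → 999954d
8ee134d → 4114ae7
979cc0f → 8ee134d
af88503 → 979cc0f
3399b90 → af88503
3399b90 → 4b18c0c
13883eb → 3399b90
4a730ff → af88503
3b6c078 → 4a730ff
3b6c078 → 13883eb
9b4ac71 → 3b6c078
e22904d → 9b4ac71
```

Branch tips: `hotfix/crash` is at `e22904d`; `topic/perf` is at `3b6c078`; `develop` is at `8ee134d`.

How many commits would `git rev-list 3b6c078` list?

Walking parent pointers from 3b6c078: reachable set = {13883eb, 3399b90, 3b6c078, 3e315ba, 4114ae7, 4a730ff, 4b18c0c, 66c507a, 8d5c9ec, 8ee134d, 979cc0f, 999954d, af88503, ca87aa8}.
That is 14 commits.

14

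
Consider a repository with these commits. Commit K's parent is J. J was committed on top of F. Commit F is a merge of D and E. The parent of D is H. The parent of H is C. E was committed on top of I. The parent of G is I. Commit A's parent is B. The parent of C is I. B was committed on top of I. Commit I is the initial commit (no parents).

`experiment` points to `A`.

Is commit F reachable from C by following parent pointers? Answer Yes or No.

Ancestors of C: {C, I}.
F is not in that set, so it is not an ancestor of C.

No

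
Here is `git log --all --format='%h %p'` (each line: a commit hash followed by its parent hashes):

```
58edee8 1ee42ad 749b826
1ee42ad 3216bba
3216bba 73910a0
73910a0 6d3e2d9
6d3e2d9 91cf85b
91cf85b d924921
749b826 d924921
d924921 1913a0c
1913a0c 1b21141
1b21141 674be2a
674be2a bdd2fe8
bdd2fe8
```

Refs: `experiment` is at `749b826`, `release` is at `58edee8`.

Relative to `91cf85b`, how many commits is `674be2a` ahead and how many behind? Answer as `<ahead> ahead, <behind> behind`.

Reachable from 674be2a: {674be2a, bdd2fe8}.
Reachable from 91cf85b: {1913a0c, 1b21141, 674be2a, 91cf85b, bdd2fe8, d924921}.
Only in 674be2a's history (ahead): {} — 0.
Only in 91cf85b's history (behind): {1913a0c, 1b21141, 91cf85b, d924921} — 4.

0 ahead, 4 behind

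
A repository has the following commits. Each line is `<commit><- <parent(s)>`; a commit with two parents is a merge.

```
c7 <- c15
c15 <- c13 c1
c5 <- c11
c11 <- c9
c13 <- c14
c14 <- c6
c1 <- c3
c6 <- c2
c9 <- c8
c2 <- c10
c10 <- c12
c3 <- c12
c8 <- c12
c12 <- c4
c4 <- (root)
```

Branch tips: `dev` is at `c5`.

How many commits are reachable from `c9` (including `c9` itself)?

Walking parent pointers from c9: reachable set = {c12, c4, c8, c9}.
That is 4 commits.

4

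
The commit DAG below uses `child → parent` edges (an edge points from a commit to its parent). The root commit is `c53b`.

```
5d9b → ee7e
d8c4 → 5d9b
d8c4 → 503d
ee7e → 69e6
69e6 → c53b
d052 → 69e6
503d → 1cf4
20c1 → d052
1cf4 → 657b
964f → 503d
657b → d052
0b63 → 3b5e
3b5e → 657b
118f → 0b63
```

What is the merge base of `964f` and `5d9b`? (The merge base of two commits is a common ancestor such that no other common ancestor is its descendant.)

69e6

Ancestors of 964f: {1cf4, 503d, 657b, 69e6, 964f, c53b, d052}.
Ancestors of 5d9b: {5d9b, 69e6, c53b, ee7e}.
Common ancestors: {69e6, c53b}.
Among these, 69e6 is not an ancestor of any other common ancestor — it is the merge base.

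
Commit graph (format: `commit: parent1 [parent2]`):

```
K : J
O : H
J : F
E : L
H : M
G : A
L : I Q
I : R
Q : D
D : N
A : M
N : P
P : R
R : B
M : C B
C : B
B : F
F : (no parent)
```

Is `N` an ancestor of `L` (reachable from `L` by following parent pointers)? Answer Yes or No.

Ancestors of L (commits reachable by following parents): {B, D, F, I, L, N, P, Q, R}.
N is in that set, so it is an ancestor of L.

Yes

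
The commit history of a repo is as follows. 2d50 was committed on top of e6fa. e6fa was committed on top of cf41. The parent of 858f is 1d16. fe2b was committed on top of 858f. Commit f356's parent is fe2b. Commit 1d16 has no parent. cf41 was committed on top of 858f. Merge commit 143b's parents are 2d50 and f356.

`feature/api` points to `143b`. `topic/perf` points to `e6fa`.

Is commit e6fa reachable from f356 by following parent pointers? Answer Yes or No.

Ancestors of f356: {1d16, 858f, f356, fe2b}.
e6fa is not in that set, so it is not an ancestor of f356.

No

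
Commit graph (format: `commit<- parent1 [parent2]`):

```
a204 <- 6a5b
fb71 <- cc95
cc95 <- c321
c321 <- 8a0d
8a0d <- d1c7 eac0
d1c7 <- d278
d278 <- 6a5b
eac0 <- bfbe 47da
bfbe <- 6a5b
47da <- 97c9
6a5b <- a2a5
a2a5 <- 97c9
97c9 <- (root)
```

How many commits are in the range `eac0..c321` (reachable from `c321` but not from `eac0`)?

Reachable from c321: {47da, 6a5b, 8a0d, 97c9, a2a5, bfbe, c321, d1c7, d278, eac0}.
Reachable from eac0: {47da, 6a5b, 97c9, a2a5, bfbe, eac0}.
In c321's history but not eac0's: {8a0d, c321, d1c7, d278} — 4 commits.

4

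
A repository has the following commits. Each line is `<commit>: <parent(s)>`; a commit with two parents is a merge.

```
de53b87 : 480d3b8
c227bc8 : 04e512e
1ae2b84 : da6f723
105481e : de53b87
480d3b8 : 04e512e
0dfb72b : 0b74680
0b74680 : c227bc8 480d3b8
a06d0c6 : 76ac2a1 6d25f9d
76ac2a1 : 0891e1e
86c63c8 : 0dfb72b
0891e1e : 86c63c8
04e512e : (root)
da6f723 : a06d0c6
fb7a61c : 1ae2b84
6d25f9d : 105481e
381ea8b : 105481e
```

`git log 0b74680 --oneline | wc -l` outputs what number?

4

Walking parent pointers from 0b74680: reachable set = {04e512e, 0b74680, 480d3b8, c227bc8}.
That is 4 commits.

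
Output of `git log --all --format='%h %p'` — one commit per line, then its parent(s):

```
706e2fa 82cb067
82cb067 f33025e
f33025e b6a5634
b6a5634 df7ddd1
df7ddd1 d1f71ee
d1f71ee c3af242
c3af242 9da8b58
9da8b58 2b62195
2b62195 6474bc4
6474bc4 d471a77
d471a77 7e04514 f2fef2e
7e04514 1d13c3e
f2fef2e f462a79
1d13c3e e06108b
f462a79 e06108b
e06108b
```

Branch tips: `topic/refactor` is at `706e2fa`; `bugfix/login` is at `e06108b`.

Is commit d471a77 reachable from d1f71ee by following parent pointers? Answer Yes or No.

Ancestors of d1f71ee (commits reachable by following parents): {1d13c3e, 2b62195, 6474bc4, 7e04514, 9da8b58, c3af242, d1f71ee, d471a77, e06108b, f2fef2e, f462a79}.
d471a77 is in that set, so it is an ancestor of d1f71ee.

Yes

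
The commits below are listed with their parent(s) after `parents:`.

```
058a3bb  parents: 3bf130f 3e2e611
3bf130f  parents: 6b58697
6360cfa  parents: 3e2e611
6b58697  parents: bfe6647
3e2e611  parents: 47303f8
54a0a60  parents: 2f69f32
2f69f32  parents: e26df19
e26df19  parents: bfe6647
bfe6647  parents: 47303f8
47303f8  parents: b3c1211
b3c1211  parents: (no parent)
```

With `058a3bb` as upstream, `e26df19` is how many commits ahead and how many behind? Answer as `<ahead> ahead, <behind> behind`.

Reachable from e26df19: {47303f8, b3c1211, bfe6647, e26df19}.
Reachable from 058a3bb: {058a3bb, 3bf130f, 3e2e611, 47303f8, 6b58697, b3c1211, bfe6647}.
Only in e26df19's history (ahead): {e26df19} — 1.
Only in 058a3bb's history (behind): {058a3bb, 3bf130f, 3e2e611, 6b58697} — 4.

1 ahead, 4 behind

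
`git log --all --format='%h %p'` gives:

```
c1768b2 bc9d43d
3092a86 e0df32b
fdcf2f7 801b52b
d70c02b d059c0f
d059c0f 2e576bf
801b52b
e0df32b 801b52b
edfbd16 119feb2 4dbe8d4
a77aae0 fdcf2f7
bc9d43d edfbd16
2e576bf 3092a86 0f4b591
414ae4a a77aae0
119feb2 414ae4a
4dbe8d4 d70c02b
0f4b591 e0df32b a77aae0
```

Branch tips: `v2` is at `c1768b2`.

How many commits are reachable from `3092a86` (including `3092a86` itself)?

3

Walking parent pointers from 3092a86: reachable set = {3092a86, 801b52b, e0df32b}.
That is 3 commits.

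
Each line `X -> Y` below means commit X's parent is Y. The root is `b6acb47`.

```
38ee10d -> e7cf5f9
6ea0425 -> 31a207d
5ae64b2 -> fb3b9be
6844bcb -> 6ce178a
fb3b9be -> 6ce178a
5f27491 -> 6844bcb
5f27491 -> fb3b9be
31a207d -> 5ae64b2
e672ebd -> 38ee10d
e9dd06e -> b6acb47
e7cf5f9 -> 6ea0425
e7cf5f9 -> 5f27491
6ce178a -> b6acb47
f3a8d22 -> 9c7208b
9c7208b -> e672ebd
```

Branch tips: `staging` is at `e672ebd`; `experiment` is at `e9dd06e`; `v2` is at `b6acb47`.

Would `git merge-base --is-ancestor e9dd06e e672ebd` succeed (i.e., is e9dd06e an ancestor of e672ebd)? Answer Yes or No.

Ancestors of e672ebd: {31a207d, 38ee10d, 5ae64b2, 5f27491, 6844bcb, 6ce178a, 6ea0425, b6acb47, e672ebd, e7cf5f9, fb3b9be}.
e9dd06e is not in that set, so it is not an ancestor of e672ebd.

No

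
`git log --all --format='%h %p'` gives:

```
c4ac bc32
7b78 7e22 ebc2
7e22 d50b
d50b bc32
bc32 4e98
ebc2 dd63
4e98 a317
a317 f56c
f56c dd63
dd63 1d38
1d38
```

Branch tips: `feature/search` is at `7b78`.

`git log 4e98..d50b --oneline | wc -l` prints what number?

Reachable from d50b: {1d38, 4e98, a317, bc32, d50b, dd63, f56c}.
Reachable from 4e98: {1d38, 4e98, a317, dd63, f56c}.
In d50b's history but not 4e98's: {bc32, d50b} — 2 commits.

2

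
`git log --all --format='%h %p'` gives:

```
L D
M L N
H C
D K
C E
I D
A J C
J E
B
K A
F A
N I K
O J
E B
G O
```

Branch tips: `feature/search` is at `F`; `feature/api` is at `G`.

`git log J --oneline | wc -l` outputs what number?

Walking parent pointers from J: reachable set = {B, E, J}.
That is 3 commits.

3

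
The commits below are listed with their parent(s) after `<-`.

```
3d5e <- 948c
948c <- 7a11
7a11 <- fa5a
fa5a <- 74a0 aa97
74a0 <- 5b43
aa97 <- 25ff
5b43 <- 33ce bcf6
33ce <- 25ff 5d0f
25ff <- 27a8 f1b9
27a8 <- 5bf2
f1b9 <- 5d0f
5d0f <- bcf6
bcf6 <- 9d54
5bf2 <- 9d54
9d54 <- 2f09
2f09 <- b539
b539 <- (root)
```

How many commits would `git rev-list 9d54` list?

3

Walking parent pointers from 9d54: reachable set = {2f09, 9d54, b539}.
That is 3 commits.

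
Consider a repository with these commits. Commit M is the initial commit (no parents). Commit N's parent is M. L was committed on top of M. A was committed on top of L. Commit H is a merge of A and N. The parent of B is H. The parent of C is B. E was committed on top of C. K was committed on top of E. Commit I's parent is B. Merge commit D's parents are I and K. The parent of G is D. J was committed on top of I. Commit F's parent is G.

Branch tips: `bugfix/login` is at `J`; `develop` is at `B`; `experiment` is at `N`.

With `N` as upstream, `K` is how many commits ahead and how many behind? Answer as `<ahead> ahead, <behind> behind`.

7 ahead, 0 behind

Reachable from K: {A, B, C, E, H, K, L, M, N}.
Reachable from N: {M, N}.
Only in K's history (ahead): {A, B, C, E, H, K, L} — 7.
Only in N's history (behind): {} — 0.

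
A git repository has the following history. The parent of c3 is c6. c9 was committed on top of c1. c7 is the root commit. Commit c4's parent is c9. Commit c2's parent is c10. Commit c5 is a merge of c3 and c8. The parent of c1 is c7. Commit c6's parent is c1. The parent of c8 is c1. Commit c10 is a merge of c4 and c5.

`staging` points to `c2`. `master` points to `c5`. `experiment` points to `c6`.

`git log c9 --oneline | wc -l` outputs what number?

3

Walking parent pointers from c9: reachable set = {c1, c7, c9}.
That is 3 commits.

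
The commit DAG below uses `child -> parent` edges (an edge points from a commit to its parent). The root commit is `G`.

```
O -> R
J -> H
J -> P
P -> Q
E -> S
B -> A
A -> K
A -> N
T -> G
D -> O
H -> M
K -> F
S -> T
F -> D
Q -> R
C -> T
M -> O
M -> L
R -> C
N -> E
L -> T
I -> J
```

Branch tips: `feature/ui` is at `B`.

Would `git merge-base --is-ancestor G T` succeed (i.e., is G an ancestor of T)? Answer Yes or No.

Ancestors of T (commits reachable by following parents): {G, T}.
G is in that set, so it is an ancestor of T.

Yes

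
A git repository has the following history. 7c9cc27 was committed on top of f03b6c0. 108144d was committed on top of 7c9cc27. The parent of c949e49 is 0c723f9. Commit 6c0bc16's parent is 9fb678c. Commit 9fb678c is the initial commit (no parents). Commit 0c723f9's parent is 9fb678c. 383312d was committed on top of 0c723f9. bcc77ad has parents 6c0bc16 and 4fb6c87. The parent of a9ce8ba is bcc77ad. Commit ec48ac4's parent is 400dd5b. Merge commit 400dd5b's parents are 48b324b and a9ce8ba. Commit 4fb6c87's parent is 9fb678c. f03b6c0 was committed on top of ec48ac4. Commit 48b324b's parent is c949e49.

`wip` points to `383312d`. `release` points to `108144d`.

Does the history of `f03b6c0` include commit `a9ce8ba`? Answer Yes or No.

Ancestors of f03b6c0 (commits reachable by following parents): {0c723f9, 400dd5b, 48b324b, 4fb6c87, 6c0bc16, 9fb678c, a9ce8ba, bcc77ad, c949e49, ec48ac4, f03b6c0}.
a9ce8ba is in that set, so it is an ancestor of f03b6c0.

Yes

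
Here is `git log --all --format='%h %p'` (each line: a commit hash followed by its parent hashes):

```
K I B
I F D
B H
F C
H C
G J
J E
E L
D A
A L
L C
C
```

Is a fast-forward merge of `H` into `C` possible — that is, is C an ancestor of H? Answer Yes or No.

Yes

A fast-forward from C to H is possible iff C is an ancestor of H.
Ancestors of H: {C, H}.
C is among them, so fast-forward is possible.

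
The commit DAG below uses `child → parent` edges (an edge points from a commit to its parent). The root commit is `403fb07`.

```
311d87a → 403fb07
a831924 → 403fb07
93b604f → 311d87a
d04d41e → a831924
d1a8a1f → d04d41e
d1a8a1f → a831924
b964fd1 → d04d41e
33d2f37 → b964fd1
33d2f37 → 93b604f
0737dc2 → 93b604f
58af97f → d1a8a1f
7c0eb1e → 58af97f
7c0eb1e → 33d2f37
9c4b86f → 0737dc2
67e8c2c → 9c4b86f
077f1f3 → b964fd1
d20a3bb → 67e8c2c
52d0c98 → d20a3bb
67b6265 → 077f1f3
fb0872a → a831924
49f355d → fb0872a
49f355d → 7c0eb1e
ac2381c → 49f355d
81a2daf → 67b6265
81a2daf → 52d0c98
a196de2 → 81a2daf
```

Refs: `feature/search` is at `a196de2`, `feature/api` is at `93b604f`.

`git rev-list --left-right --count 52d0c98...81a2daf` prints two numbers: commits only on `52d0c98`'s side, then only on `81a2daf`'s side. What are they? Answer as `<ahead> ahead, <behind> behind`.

Reachable from 52d0c98: {0737dc2, 311d87a, 403fb07, 52d0c98, 67e8c2c, 93b604f, 9c4b86f, d20a3bb}.
Reachable from 81a2daf: {0737dc2, 077f1f3, 311d87a, 403fb07, 52d0c98, 67b6265, 67e8c2c, 81a2daf, 93b604f, 9c4b86f, a831924, b964fd1, d04d41e, d20a3bb}.
Only in 52d0c98's history (ahead): {} — 0.
Only in 81a2daf's history (behind): {077f1f3, 67b6265, 81a2daf, a831924, b964fd1, d04d41e} — 6.

0 ahead, 6 behind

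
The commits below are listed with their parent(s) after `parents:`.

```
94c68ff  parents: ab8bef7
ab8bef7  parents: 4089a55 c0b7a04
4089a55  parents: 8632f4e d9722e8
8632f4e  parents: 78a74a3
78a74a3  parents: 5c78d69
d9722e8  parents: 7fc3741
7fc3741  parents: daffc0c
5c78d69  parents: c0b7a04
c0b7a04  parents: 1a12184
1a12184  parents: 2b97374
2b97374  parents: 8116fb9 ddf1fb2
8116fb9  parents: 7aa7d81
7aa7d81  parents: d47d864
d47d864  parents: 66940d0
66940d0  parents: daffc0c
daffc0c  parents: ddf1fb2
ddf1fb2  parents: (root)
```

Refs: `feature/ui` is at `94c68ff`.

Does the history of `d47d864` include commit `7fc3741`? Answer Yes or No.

Ancestors of d47d864: {66940d0, d47d864, daffc0c, ddf1fb2}.
7fc3741 is not in that set, so it is not an ancestor of d47d864.

No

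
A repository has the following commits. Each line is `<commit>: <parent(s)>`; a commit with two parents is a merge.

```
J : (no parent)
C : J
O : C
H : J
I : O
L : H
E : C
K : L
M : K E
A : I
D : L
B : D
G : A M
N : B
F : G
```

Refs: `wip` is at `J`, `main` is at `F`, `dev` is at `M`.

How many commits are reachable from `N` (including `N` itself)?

6

Walking parent pointers from N: reachable set = {B, D, H, J, L, N}.
That is 6 commits.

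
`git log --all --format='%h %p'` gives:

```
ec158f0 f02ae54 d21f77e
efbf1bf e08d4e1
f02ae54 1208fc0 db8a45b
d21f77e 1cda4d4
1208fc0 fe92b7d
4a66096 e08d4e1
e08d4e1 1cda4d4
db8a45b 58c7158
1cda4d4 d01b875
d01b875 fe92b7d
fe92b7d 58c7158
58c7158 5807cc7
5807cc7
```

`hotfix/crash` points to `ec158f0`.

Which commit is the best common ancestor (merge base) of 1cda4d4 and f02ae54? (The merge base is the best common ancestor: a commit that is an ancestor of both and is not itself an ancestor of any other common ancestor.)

Ancestors of 1cda4d4: {1cda4d4, 5807cc7, 58c7158, d01b875, fe92b7d}.
Ancestors of f02ae54: {1208fc0, 5807cc7, 58c7158, db8a45b, f02ae54, fe92b7d}.
Common ancestors: {5807cc7, 58c7158, fe92b7d}.
Among these, fe92b7d is not an ancestor of any other common ancestor — it is the merge base.

fe92b7d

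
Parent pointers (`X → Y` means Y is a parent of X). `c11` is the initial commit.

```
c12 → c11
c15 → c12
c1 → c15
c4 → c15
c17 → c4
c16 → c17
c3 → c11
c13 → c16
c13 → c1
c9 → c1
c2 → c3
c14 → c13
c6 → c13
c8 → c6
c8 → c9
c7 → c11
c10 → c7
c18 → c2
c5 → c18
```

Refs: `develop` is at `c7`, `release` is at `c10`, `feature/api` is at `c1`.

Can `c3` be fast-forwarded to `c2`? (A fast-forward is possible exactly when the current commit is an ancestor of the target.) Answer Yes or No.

Yes

A fast-forward from c3 to c2 is possible iff c3 is an ancestor of c2.
Ancestors of c2: {c11, c2, c3}.
c3 is among them, so fast-forward is possible.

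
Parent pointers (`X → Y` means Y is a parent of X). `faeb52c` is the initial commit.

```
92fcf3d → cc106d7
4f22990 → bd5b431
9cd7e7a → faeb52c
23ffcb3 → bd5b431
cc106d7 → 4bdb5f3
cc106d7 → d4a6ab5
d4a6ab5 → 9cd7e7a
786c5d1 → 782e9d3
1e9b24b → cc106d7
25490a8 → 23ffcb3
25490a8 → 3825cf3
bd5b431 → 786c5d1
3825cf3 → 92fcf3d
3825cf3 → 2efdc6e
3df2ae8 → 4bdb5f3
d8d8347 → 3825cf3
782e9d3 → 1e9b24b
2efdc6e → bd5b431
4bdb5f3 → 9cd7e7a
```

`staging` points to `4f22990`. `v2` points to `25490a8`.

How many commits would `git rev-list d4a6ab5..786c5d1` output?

5

Reachable from 786c5d1: {1e9b24b, 4bdb5f3, 782e9d3, 786c5d1, 9cd7e7a, cc106d7, d4a6ab5, faeb52c}.
Reachable from d4a6ab5: {9cd7e7a, d4a6ab5, faeb52c}.
In 786c5d1's history but not d4a6ab5's: {1e9b24b, 4bdb5f3, 782e9d3, 786c5d1, cc106d7} — 5 commits.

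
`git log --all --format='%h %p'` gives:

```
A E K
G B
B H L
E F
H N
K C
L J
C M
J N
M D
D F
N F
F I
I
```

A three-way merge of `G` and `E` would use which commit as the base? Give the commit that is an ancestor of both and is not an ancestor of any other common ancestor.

F

Ancestors of G: {B, F, G, H, I, J, L, N}.
Ancestors of E: {E, F, I}.
Common ancestors: {F, I}.
Among these, F is not an ancestor of any other common ancestor — it is the merge base.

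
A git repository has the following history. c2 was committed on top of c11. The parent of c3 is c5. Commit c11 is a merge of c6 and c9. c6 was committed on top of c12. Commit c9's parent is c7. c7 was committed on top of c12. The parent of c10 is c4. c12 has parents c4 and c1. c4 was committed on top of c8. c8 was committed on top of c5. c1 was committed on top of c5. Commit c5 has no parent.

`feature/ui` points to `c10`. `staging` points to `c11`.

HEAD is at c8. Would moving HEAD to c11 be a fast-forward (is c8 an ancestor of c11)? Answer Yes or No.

Yes

A fast-forward from c8 to c11 is possible iff c8 is an ancestor of c11.
Ancestors of c11: {c1, c11, c12, c4, c5, c6, c7, c8, c9}.
c8 is among them, so fast-forward is possible.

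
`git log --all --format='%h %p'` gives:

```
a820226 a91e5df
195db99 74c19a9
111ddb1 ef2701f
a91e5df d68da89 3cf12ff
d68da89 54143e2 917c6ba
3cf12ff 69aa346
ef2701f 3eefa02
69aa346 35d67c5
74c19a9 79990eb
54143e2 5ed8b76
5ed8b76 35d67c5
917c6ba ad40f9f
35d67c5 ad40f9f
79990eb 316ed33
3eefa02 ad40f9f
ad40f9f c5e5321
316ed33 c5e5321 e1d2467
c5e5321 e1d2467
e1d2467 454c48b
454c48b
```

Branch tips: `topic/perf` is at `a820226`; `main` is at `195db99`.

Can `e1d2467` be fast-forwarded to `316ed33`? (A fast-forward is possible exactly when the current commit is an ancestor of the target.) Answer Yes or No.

A fast-forward from e1d2467 to 316ed33 is possible iff e1d2467 is an ancestor of 316ed33.
Ancestors of 316ed33: {316ed33, 454c48b, c5e5321, e1d2467}.
e1d2467 is among them, so fast-forward is possible.

Yes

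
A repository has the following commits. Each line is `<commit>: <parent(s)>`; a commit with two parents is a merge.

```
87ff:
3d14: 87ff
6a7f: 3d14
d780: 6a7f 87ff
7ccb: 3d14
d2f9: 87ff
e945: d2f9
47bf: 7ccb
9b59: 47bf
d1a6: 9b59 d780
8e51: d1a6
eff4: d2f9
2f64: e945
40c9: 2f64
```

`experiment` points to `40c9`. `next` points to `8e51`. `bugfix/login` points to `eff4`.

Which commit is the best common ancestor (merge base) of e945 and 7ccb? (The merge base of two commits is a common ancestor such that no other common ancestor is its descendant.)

Ancestors of e945: {87ff, d2f9, e945}.
Ancestors of 7ccb: {3d14, 7ccb, 87ff}.
Common ancestors: {87ff}.
The only common ancestor is 87ff, so it is the merge base.

87ff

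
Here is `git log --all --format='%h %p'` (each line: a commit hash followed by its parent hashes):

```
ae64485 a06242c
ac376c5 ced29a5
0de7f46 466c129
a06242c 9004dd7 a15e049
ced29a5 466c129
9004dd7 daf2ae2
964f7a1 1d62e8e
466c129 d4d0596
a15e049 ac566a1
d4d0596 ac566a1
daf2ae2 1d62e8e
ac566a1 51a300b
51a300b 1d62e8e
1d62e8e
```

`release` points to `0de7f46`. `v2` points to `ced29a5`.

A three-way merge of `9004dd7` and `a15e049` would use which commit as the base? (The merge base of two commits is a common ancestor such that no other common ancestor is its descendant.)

Ancestors of 9004dd7: {1d62e8e, 9004dd7, daf2ae2}.
Ancestors of a15e049: {1d62e8e, 51a300b, a15e049, ac566a1}.
Common ancestors: {1d62e8e}.
The only common ancestor is 1d62e8e, so it is the merge base.

1d62e8e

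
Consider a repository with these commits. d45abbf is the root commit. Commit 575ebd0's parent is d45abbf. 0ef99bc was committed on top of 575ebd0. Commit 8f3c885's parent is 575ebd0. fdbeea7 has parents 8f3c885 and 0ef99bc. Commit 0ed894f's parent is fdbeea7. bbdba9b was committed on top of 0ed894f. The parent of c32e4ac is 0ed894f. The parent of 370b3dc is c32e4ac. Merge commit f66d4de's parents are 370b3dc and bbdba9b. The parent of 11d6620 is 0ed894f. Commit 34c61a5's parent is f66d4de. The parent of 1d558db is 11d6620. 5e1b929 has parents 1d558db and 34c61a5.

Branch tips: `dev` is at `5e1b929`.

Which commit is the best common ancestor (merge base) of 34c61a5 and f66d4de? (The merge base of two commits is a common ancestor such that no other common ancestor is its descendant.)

Ancestors of 34c61a5: {0ed894f, 0ef99bc, 34c61a5, 370b3dc, 575ebd0, 8f3c885, bbdba9b, c32e4ac, d45abbf, f66d4de, fdbeea7}.
Ancestors of f66d4de: {0ed894f, 0ef99bc, 370b3dc, 575ebd0, 8f3c885, bbdba9b, c32e4ac, d45abbf, f66d4de, fdbeea7}.
Common ancestors: {0ed894f, 0ef99bc, 370b3dc, 575ebd0, 8f3c885, bbdba9b, c32e4ac, d45abbf, f66d4de, fdbeea7}.
Among these, f66d4de is not an ancestor of any other common ancestor — it is the merge base.

f66d4de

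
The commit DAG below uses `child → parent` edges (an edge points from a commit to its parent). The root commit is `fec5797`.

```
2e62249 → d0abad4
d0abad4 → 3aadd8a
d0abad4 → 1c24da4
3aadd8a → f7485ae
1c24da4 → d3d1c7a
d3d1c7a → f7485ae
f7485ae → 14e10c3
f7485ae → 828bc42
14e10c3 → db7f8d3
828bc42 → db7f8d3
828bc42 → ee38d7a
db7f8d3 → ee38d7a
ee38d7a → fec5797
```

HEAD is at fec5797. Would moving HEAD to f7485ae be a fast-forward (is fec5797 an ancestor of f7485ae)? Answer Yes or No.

Yes

A fast-forward from fec5797 to f7485ae is possible iff fec5797 is an ancestor of f7485ae.
Ancestors of f7485ae: {14e10c3, 828bc42, db7f8d3, ee38d7a, f7485ae, fec5797}.
fec5797 is among them, so fast-forward is possible.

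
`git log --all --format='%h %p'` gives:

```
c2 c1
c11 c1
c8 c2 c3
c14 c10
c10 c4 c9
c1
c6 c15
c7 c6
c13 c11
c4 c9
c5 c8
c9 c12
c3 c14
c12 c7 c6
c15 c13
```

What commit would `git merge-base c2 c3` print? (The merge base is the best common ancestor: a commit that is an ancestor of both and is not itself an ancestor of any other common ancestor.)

c1

Ancestors of c2: {c1, c2}.
Ancestors of c3: {c1, c10, c11, c12, c13, c14, c15, c3, c4, c6, c7, c9}.
Common ancestors: {c1}.
The only common ancestor is c1, so it is the merge base.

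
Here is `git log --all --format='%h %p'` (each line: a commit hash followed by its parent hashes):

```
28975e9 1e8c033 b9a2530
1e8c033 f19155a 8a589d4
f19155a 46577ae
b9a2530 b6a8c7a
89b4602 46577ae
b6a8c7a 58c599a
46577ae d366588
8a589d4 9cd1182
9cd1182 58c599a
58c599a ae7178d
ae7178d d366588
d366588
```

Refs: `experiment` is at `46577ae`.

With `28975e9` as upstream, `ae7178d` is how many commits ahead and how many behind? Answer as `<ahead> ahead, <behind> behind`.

0 ahead, 9 behind

Reachable from ae7178d: {ae7178d, d366588}.
Reachable from 28975e9: {1e8c033, 28975e9, 46577ae, 58c599a, 8a589d4, 9cd1182, ae7178d, b6a8c7a, b9a2530, d366588, f19155a}.
Only in ae7178d's history (ahead): {} — 0.
Only in 28975e9's history (behind): {1e8c033, 28975e9, 46577ae, 58c599a, 8a589d4, 9cd1182, b6a8c7a, b9a2530, f19155a} — 9.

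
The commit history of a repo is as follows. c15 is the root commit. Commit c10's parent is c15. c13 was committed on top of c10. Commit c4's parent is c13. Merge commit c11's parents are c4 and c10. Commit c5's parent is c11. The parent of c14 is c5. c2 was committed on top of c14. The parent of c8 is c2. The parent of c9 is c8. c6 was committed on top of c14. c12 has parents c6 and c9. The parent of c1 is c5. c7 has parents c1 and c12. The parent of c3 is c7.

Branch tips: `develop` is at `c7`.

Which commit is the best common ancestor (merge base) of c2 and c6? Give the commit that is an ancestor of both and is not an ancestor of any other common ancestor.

Ancestors of c2: {c10, c11, c13, c14, c15, c2, c4, c5}.
Ancestors of c6: {c10, c11, c13, c14, c15, c4, c5, c6}.
Common ancestors: {c10, c11, c13, c14, c15, c4, c5}.
Among these, c14 is not an ancestor of any other common ancestor — it is the merge base.

c14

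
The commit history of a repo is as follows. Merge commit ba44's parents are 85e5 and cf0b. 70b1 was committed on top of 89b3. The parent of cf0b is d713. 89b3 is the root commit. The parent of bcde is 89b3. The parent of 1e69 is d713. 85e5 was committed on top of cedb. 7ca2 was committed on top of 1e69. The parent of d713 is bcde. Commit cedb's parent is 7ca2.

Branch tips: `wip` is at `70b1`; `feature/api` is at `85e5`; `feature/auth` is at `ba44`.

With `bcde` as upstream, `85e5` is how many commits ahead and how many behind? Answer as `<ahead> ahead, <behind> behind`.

5 ahead, 0 behind

Reachable from 85e5: {1e69, 7ca2, 85e5, 89b3, bcde, cedb, d713}.
Reachable from bcde: {89b3, bcde}.
Only in 85e5's history (ahead): {1e69, 7ca2, 85e5, cedb, d713} — 5.
Only in bcde's history (behind): {} — 0.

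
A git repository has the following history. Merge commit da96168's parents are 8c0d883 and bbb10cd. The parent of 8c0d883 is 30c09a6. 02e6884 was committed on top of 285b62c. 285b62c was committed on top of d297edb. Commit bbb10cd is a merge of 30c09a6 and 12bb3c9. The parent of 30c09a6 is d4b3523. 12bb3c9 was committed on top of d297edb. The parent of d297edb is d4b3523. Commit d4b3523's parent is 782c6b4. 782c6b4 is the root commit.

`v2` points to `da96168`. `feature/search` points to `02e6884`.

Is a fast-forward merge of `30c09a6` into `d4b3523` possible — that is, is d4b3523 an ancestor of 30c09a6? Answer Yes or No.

A fast-forward from d4b3523 to 30c09a6 is possible iff d4b3523 is an ancestor of 30c09a6.
Ancestors of 30c09a6: {30c09a6, 782c6b4, d4b3523}.
d4b3523 is among them, so fast-forward is possible.

Yes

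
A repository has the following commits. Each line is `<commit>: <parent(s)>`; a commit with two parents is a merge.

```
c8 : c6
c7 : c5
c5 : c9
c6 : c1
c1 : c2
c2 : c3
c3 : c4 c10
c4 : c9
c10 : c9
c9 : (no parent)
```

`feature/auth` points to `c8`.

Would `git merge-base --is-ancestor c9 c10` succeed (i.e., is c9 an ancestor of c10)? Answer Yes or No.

Ancestors of c10 (commits reachable by following parents): {c10, c9}.
c9 is in that set, so it is an ancestor of c10.

Yes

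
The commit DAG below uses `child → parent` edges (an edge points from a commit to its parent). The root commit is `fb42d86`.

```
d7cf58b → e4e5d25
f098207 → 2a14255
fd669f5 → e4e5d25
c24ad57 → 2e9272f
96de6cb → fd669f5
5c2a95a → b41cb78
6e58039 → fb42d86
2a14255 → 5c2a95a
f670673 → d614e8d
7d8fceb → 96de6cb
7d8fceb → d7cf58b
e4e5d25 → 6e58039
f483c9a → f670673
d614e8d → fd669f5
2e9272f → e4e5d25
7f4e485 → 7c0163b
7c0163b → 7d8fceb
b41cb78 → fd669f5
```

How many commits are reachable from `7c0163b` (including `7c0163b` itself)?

Walking parent pointers from 7c0163b: reachable set = {6e58039, 7c0163b, 7d8fceb, 96de6cb, d7cf58b, e4e5d25, fb42d86, fd669f5}.
That is 8 commits.

8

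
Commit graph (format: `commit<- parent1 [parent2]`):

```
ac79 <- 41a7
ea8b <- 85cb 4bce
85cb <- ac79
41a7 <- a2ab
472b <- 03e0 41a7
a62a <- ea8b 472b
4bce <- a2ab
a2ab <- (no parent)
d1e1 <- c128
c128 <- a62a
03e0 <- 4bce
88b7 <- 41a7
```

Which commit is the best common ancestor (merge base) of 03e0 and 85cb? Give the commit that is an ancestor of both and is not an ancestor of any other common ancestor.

Ancestors of 03e0: {03e0, 4bce, a2ab}.
Ancestors of 85cb: {41a7, 85cb, a2ab, ac79}.
Common ancestors: {a2ab}.
The only common ancestor is a2ab, so it is the merge base.

a2ab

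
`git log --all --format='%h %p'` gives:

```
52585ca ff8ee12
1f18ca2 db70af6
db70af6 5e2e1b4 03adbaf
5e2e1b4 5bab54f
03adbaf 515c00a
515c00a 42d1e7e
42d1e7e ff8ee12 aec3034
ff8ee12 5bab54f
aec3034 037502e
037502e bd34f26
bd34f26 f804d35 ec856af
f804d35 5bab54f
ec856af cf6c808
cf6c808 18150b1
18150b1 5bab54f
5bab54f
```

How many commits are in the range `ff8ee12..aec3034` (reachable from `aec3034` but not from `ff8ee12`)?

7

Reachable from aec3034: {037502e, 18150b1, 5bab54f, aec3034, bd34f26, cf6c808, ec856af, f804d35}.
Reachable from ff8ee12: {5bab54f, ff8ee12}.
In aec3034's history but not ff8ee12's: {037502e, 18150b1, aec3034, bd34f26, cf6c808, ec856af, f804d35} — 7 commits.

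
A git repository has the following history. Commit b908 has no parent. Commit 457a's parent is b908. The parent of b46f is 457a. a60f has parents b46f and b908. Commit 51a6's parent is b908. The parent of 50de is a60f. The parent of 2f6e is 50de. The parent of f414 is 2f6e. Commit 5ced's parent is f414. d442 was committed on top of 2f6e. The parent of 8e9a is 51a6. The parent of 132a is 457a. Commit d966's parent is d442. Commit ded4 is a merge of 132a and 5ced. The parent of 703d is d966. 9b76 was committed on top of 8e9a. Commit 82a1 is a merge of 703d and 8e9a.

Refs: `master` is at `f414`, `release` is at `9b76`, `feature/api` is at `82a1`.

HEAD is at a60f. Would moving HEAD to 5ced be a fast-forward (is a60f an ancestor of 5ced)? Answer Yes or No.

A fast-forward from a60f to 5ced is possible iff a60f is an ancestor of 5ced.
Ancestors of 5ced: {2f6e, 457a, 50de, 5ced, a60f, b46f, b908, f414}.
a60f is among them, so fast-forward is possible.

Yes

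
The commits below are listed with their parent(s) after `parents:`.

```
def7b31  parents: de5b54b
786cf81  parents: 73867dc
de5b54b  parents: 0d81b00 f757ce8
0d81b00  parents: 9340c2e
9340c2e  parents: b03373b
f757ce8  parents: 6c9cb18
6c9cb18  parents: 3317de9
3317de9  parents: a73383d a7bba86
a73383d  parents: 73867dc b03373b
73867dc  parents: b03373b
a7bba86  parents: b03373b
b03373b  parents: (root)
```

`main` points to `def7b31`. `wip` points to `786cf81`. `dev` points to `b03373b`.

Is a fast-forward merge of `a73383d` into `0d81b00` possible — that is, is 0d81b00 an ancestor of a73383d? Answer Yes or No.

A fast-forward from 0d81b00 to a73383d is possible iff 0d81b00 is an ancestor of a73383d.
Ancestors of a73383d: {73867dc, a73383d, b03373b}.
0d81b00 is not among them, so fast-forward is not possible.

No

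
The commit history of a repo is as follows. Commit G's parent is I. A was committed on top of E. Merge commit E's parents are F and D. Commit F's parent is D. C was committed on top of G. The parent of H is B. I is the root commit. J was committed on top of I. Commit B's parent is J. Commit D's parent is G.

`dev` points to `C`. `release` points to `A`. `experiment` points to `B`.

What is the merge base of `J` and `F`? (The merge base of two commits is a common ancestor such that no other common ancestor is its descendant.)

Ancestors of J: {I, J}.
Ancestors of F: {D, F, G, I}.
Common ancestors: {I}.
The only common ancestor is I, so it is the merge base.

I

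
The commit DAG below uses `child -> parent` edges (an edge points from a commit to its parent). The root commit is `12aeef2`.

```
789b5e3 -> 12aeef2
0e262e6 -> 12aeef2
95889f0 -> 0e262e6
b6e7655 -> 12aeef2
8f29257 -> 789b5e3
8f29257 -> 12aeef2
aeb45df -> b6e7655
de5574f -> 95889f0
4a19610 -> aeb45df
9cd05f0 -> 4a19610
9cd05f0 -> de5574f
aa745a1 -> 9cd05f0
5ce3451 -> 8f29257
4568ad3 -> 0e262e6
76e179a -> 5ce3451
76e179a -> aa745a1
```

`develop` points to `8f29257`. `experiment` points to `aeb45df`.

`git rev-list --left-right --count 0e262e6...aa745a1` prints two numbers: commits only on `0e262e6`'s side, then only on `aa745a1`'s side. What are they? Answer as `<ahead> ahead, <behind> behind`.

0 ahead, 7 behind

Reachable from 0e262e6: {0e262e6, 12aeef2}.
Reachable from aa745a1: {0e262e6, 12aeef2, 4a19610, 95889f0, 9cd05f0, aa745a1, aeb45df, b6e7655, de5574f}.
Only in 0e262e6's history (ahead): {} — 0.
Only in aa745a1's history (behind): {4a19610, 95889f0, 9cd05f0, aa745a1, aeb45df, b6e7655, de5574f} — 7.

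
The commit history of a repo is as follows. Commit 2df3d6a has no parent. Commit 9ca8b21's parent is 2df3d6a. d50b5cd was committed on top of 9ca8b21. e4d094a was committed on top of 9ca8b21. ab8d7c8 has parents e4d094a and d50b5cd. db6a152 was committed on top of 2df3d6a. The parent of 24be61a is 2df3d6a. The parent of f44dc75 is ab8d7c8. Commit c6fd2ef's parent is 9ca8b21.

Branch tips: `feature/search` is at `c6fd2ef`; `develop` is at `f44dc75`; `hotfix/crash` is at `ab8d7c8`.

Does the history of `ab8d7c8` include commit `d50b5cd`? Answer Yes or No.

Yes

Ancestors of ab8d7c8 (commits reachable by following parents): {2df3d6a, 9ca8b21, ab8d7c8, d50b5cd, e4d094a}.
d50b5cd is in that set, so it is an ancestor of ab8d7c8.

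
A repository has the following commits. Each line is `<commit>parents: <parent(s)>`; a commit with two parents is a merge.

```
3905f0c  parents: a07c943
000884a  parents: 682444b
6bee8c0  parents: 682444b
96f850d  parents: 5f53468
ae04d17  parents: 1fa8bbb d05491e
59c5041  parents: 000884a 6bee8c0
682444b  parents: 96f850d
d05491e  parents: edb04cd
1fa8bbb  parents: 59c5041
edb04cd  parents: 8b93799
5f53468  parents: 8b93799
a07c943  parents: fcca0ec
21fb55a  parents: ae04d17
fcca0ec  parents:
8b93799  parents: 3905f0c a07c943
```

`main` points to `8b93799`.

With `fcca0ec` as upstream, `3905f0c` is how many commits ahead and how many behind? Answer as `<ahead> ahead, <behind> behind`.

Reachable from 3905f0c: {3905f0c, a07c943, fcca0ec}.
Reachable from fcca0ec: {fcca0ec}.
Only in 3905f0c's history (ahead): {3905f0c, a07c943} — 2.
Only in fcca0ec's history (behind): {} — 0.

2 ahead, 0 behind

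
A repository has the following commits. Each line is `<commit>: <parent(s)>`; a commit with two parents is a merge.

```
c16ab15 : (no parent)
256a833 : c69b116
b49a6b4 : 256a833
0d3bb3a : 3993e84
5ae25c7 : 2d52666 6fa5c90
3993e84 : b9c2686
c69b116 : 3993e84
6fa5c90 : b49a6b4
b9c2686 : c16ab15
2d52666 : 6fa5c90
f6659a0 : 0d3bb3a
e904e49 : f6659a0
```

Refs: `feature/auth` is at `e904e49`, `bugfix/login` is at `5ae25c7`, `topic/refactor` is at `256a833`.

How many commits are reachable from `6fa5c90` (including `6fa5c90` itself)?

7

Walking parent pointers from 6fa5c90: reachable set = {256a833, 3993e84, 6fa5c90, b49a6b4, b9c2686, c16ab15, c69b116}.
That is 7 commits.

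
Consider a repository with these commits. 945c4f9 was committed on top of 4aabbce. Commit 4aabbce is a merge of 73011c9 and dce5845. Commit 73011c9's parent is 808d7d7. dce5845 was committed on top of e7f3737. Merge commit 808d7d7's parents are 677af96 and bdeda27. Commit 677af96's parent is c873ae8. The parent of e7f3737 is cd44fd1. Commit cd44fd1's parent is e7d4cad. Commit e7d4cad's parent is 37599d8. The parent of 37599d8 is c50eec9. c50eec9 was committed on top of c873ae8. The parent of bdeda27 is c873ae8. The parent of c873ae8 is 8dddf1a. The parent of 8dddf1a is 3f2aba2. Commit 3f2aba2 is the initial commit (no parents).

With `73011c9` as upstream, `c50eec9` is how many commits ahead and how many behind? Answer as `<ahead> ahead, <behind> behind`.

Reachable from c50eec9: {3f2aba2, 8dddf1a, c50eec9, c873ae8}.
Reachable from 73011c9: {3f2aba2, 677af96, 73011c9, 808d7d7, 8dddf1a, bdeda27, c873ae8}.
Only in c50eec9's history (ahead): {c50eec9} — 1.
Only in 73011c9's history (behind): {677af96, 73011c9, 808d7d7, bdeda27} — 4.

1 ahead, 4 behind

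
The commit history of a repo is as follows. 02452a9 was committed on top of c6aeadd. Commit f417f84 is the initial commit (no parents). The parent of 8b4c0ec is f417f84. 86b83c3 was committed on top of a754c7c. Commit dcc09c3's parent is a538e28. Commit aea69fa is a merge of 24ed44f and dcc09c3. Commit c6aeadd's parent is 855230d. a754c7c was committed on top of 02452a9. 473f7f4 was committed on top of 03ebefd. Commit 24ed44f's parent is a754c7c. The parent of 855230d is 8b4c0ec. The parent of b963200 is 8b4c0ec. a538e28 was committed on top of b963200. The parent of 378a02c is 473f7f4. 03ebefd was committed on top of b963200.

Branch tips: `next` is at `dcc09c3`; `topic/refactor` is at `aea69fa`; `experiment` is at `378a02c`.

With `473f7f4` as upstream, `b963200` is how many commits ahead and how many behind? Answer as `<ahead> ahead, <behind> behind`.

0 ahead, 2 behind

Reachable from b963200: {8b4c0ec, b963200, f417f84}.
Reachable from 473f7f4: {03ebefd, 473f7f4, 8b4c0ec, b963200, f417f84}.
Only in b963200's history (ahead): {} — 0.
Only in 473f7f4's history (behind): {03ebefd, 473f7f4} — 2.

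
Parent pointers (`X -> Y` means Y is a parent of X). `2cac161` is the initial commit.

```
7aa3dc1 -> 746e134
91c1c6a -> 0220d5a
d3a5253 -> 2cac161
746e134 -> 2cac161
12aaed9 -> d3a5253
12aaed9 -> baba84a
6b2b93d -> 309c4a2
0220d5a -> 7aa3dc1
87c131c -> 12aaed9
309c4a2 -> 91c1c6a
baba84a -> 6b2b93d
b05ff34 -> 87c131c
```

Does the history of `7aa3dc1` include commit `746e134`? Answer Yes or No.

Yes

Ancestors of 7aa3dc1 (commits reachable by following parents): {2cac161, 746e134, 7aa3dc1}.
746e134 is in that set, so it is an ancestor of 7aa3dc1.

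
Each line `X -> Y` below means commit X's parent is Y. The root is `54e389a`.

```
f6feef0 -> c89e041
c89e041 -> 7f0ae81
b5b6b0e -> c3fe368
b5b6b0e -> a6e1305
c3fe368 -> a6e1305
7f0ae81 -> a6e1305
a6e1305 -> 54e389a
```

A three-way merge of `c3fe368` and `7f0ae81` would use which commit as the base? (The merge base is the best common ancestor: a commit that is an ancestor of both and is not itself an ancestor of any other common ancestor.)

a6e1305

Ancestors of c3fe368: {54e389a, a6e1305, c3fe368}.
Ancestors of 7f0ae81: {54e389a, 7f0ae81, a6e1305}.
Common ancestors: {54e389a, a6e1305}.
Among these, a6e1305 is not an ancestor of any other common ancestor — it is the merge base.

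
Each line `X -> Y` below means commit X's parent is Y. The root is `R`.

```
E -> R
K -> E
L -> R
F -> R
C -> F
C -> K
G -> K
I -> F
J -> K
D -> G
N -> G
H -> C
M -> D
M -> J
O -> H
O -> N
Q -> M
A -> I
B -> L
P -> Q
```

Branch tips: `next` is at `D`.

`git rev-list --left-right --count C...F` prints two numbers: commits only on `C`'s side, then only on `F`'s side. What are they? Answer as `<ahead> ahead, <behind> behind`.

Reachable from C: {C, E, F, K, R}.
Reachable from F: {F, R}.
Only in C's history (ahead): {C, E, K} — 3.
Only in F's history (behind): {} — 0.

3 ahead, 0 behind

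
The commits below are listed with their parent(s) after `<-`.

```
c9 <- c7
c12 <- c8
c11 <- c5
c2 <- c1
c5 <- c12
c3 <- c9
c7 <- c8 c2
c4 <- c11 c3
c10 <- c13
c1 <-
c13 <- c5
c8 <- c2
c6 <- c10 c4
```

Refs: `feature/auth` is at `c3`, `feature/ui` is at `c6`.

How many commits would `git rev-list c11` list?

Walking parent pointers from c11: reachable set = {c1, c11, c12, c2, c5, c8}.
That is 6 commits.

6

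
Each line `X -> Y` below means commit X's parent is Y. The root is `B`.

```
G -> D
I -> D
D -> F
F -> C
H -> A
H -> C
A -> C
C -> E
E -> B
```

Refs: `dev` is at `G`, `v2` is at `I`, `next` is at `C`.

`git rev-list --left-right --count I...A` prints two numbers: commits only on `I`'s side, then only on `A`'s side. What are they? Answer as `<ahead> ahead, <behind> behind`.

Reachable from I: {B, C, D, E, F, I}.
Reachable from A: {A, B, C, E}.
Only in I's history (ahead): {D, F, I} — 3.
Only in A's history (behind): {A} — 1.

3 ahead, 1 behind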